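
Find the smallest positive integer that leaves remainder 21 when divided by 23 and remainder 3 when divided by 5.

Since 5·14 ≡ 1 (mod 23), take x = 3 + 5·((21−3)·14 mod 23) = 3 + 5·22 = 113.
Check: 113 mod 23 = 21, 113 mod 5 = 3.

113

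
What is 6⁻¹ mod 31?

6·26 = 156 = 5·31 + 1, so 6⁻¹ ≡ 26 (mod 31).

26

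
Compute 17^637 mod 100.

77

Successive squares of 17 mod 100: 17^1≡17, 17^2≡89, 17^4≡21, 17^8≡41, 17^16≡81, 17^32≡61, 17^64≡21, 17^128≡41, 17^256≡81, 17^512≡61.
Since 637 = 1 + 4 + 8 + 16 + 32 + 64 + 512 in binary, 17^637 ≡ 17·21·41·81·61·21·61 ≡ 77 (mod 100).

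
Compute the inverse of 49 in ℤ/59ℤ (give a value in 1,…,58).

53

59 = 1·49 + 10
49 = 4·10 + 9
10 = 1·9 + 1
9 = 9·1 + 0
Back-substituting gives 49·53 ≡ 1 (mod 59).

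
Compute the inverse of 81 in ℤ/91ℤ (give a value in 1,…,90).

9

81·9 = 729 = 8·91 + 1, so 81⁻¹ ≡ 9 (mod 91).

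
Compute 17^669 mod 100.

Successive squares of 17 mod 100: 17^1≡17, 17^2≡89, 17^4≡21, 17^8≡41, 17^16≡81, 17^32≡61, 17^64≡21, 17^128≡41, 17^256≡81, 17^512≡61.
Since 669 = 1 + 4 + 8 + 16 + 128 + 512 in binary, 17^669 ≡ 17·21·41·81·41·61 ≡ 97 (mod 100).

97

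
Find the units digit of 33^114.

9

The units digit of 33^n cycles with period 4: 3, 9, 7, 1, …
114 leaves remainder 2 on division by 4, so 33^114 ends in 9.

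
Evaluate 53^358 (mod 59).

26

Square-and-reduce mod 59: 53^1≡53, 53^2≡36, 53^4≡57, 53^8≡4, 53^16≡16, 53^32≡20, 53^64≡46, 53^128≡51, 53^256≡5.
Since 358 = 2 + 4 + 32 + 64 + 256 in binary, 53^358 ≡ 36·57·20·46·5 ≡ 26 (mod 59).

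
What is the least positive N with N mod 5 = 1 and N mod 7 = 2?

16

Since 7·3 ≡ 1 (mod 5), take x = 2 + 7·((1−2)·3 mod 5) = 2 + 7·2 = 16.
Check: 16 mod 5 = 1, 16 mod 7 = 2.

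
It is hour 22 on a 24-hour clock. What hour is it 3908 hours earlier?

2

Dividing 3908 by 24 gives quotient 162 and remainder 20.
(22 − 20) mod 24 = 2.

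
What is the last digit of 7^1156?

Powers of 7 mod 10 repeat with period 4: 7, 9, 3, 1.
1156 leaves remainder 0 on division by 4, so 7^1156 ends in 1.

1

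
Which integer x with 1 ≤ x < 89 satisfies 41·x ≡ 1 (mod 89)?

76

89 = 2·41 + 7
41 = 5·7 + 6
7 = 1·6 + 1
6 = 6·1 + 0
Back-substituting gives 41·76 ≡ 1 (mod 89).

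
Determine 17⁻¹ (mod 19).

9

17·9 = 153 = 8·19 + 1, so 17⁻¹ ≡ 9 (mod 19).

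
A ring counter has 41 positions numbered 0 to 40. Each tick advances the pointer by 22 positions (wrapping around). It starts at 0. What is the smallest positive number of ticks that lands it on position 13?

22⁻¹ ≡ 28 (mod 41) because 22·28 = 616 = 15·41 + 1.
Multiplying both sides by 28: x ≡ 28·13 = 364 ≡ 36 (mod 41).

36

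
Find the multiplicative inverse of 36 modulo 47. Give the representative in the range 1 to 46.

47 = 1·36 + 11
36 = 3·11 + 3
11 = 3·3 + 2
3 = 1·2 + 1
2 = 2·1 + 0
Back-substituting gives 36·17 ≡ 1 (mod 47).

17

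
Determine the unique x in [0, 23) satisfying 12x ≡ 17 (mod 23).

11

12⁻¹ ≡ 2 (mod 23) because 12·2 = 24 = 1·23 + 1.
Multiplying both sides by 2: x ≡ 2·17 = 34 ≡ 11 (mod 23).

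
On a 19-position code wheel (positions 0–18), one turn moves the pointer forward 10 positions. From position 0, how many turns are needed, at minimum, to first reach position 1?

19 = 1·10 + 9
10 = 1·9 + 1
9 = 9·1 + 0
Back-substituting gives 10·2 ≡ 1 (mod 19).

2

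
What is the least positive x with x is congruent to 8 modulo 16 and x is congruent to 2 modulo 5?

x ≡ 2 (mod 5) gives x ∈ {2, 7, 12, 17, 22, 27, 32, 37, …}.
The first of these with x mod 16 = 8 is 72.

72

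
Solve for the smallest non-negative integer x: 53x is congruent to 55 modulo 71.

53⁻¹ ≡ 67 (mod 71) because 53·67 = 3551 = 50·71 + 1.
So x ≡ 67·55 = 3685 ≡ 64 (mod 71).
Check: 53·64 = 3392 = 47·71 + 55.

64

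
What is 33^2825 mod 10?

3

Last digits of 3^n: 3, 9, 7, 1 (period 4).
2825 mod 4 = 1, so the last digit matches 3^1 = 3.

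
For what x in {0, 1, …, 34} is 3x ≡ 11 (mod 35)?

3⁻¹ ≡ 12 (mod 35) because 3·12 = 36 = 1·35 + 1.
Multiplying both sides by 12: x ≡ 12·11 = 132 ≡ 27 (mod 35).
Check: 3·27 = 81 = 2·35 + 11.

27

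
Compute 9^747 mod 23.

By repeated squaring mod 23: 9^1≡9, 9^2≡12, 9^4≡6, 9^8≡13, 9^16≡8, 9^32≡18, 9^64≡2, 9^128≡4, 9^256≡16, 9^512≡3.
Since 747 = 1 + 2 + 8 + 32 + 64 + 128 + 512 in binary, 9^747 ≡ 9·12·13·18·2·4·3 ≡ 18 (mod 23).

18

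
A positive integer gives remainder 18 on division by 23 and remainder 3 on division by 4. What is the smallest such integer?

Since 4·6 ≡ 1 (mod 23), take x = 3 + 4·((18−3)·6 mod 23) = 3 + 4·21 = 87.
Check: 87 mod 23 = 18, 87 mod 4 = 3.

87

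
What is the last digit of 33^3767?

7

Last digits of 3^n: 3, 9, 7, 1 (period 4).
3767 mod 4 = 3, so the last digit matches 3^3 = 7.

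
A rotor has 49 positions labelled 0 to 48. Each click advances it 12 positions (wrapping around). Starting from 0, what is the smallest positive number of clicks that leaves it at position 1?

45

49 = 4·12 + 1
12 = 12·1 + 0
Back-substituting gives 12·45 ≡ 1 (mod 49).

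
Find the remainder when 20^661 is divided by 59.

Successive squares of 20 mod 59: 20^1≡20, 20^2≡46, 20^4≡51, 20^8≡5, 20^16≡25, 20^32≡35, 20^64≡45, 20^128≡19, 20^256≡7, 20^512≡49.
661 = 1 + 4 + 16 + 128 + 512, so 20^661 ≡ 20·51·25·19·49 ≡ 21 (mod 59).

21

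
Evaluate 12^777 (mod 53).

Successive squares of 12 mod 53: 12^1≡12, 12^2≡38, 12^4≡13, 12^8≡10, 12^16≡47, 12^32≡36, 12^64≡24, 12^128≡46, 12^256≡49, 12^512≡16.
Since 777 = 1 + 8 + 256 + 512 in binary, 12^777 ≡ 12·10·49·16 ≡ 5 (mod 53).

5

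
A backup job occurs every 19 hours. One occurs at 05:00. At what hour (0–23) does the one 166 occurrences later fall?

15

166·19 = 3154.
3154 = 131·24 + 10, so 3154 mod 24 = 10.
(5 + 10) mod 24 = 15.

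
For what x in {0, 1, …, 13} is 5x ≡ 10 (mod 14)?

2

5⁻¹ ≡ 3 (mod 14) because 5·3 = 15 = 1·14 + 1.
So x ≡ 3·10 = 30 ≡ 2 (mod 14).
Check: 5·2 = 10 = 0·14 + 10.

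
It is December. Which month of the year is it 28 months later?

28 = 2·12 + 4, so 28 mod 12 = 4.
December + 4 months → April.

April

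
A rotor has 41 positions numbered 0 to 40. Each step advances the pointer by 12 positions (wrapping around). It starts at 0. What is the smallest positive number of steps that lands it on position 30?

12⁻¹ ≡ 24 (mod 41) because 12·24 = 288 = 7·41 + 1.
Multiplying both sides by 24: x ≡ 24·30 = 720 ≡ 23 (mod 41).

23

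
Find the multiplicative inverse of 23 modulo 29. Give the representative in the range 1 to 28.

29 = 1·23 + 6
23 = 3·6 + 5
6 = 1·5 + 1
5 = 5·1 + 0
Back-substituting gives 23·24 ≡ 1 (mod 29).

24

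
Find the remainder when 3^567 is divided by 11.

9

By repeated squaring mod 11: 3^1≡3, 3^2≡9, 3^4≡4, 3^8≡5, 3^16≡3, 3^32≡9, 3^64≡4, 3^128≡5, 3^256≡3, 3^512≡9.
567 = 1 + 2 + 4 + 16 + 32 + 512, so 3^567 ≡ 3·9·4·3·9·9 ≡ 9 (mod 11).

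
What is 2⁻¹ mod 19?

2·10 = 20 = 1·19 + 1, so 2⁻¹ ≡ 10 (mod 19).

10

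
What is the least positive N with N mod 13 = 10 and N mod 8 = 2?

x ≡ 2 (mod 8) gives x ∈ {2, 10}.
The first of these with x mod 13 = 10 is 10.

10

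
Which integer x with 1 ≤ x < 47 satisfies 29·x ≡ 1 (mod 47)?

13

29·13 = 377 = 8·47 + 1, so 29⁻¹ ≡ 13 (mod 47).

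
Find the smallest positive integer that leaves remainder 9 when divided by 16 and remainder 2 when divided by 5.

x ≡ 2 (mod 5) gives x ∈ {2, 7, 12, 17, 22, 27, 32, 37, …}.
The first of these with x mod 16 = 9 is 57.

57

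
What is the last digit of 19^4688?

1

Last digits of 9^n: 9, 1 (period 2).
4688 mod 2 = 0, so the last digit matches 9^2 = 1.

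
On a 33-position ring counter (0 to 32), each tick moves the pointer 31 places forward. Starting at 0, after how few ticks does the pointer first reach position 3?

31⁻¹ ≡ 16 (mod 33) because 31·16 = 496 = 15·33 + 1.
Multiplying both sides by 16: x ≡ 16·3 = 48 ≡ 15 (mod 33).

15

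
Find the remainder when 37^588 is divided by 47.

Square-and-reduce mod 47: 37^1≡37, 37^2≡6, 37^4≡36, 37^8≡27, 37^16≡24, 37^32≡12, 37^64≡3, 37^128≡9, 37^256≡34, 37^512≡28.
Since 588 = 4 + 8 + 64 + 512 in binary, 37^588 ≡ 36·27·3·28 ≡ 9 (mod 47).

9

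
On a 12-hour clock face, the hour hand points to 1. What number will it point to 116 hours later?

116 mod 12 = 8 (since 9·12 = 108).
1 + 8 → 9 on a 12-hour dial.

9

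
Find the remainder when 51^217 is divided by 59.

Square-and-reduce mod 59: 51^1≡51, 51^2≡5, 51^4≡25, 51^8≡35, 51^16≡45, 51^32≡19, 51^64≡7, 51^128≡49.
217 = 1 + 8 + 16 + 64 + 128, so 51^217 ≡ 51·35·45·7·49 ≡ 9 (mod 59).

9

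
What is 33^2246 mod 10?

9

Powers of 3 mod 10 repeat with period 4: 3, 9, 7, 1.
2246 mod 4 = 2, so the last digit matches 3^2 = 9.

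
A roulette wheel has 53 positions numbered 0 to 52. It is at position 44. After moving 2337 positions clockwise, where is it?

Dividing 2337 by 53 gives quotient 44 and remainder 5.
(44 + 5) mod 53 = 49.

49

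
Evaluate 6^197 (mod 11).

By repeated squaring mod 11: 6^1≡6, 6^2≡3, 6^4≡9, 6^8≡4, 6^16≡5, 6^32≡3, 6^64≡9, 6^128≡4.
197 = 1 + 4 + 64 + 128, so 6^197 ≡ 6·9·9·4 ≡ 8 (mod 11).

8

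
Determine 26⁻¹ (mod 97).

56

26·56 = 1456 = 15·97 + 1, so 26⁻¹ ≡ 56 (mod 97).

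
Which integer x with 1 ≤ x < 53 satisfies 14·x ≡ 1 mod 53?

19

53 = 3·14 + 11
14 = 1·11 + 3
11 = 3·3 + 2
3 = 1·2 + 1
2 = 2·1 + 0
Back-substituting gives 14·19 ≡ 1 (mod 53).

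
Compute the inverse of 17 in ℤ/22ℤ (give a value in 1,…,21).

13

17·13 = 221 = 10·22 + 1, so 17⁻¹ ≡ 13 (mod 22).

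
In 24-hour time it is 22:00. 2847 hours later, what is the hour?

13

2847 − 118·24 = 15, so 2847 ≡ 15 (mod 24).
(22 + 15) mod 24 = 13.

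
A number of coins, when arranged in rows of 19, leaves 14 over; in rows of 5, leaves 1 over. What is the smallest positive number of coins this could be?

Since 5·4 ≡ 1 (mod 19), take x = 1 + 5·((14−1)·4 mod 19) = 1 + 5·14 = 71.
Check: 71 mod 19 = 14, 71 mod 5 = 1.

71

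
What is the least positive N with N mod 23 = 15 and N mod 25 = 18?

Since 25·12 ≡ 1 (mod 23), take x = 18 + 25·((15−18)·12 mod 23) = 18 + 25·10 = 268.
Check: 268 mod 23 = 15, 268 mod 25 = 18.

268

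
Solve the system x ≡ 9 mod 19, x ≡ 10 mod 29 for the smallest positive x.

503

x ≡ 9 (mod 19) gives x ∈ {9, 28, 47, 66, 85, 104, 123, 142, …}.
The first of these with x mod 29 = 10 is 503.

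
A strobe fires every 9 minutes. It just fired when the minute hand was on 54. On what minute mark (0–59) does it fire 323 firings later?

21

323·9 = 2907.
2907 − 48·60 = 27, so 2907 ≡ 27 (mod 60).
(54 + 27) mod 60 = 21.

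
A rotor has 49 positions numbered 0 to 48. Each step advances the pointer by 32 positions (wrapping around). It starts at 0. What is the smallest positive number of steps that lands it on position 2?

32⁻¹ ≡ 23 (mod 49) because 32·23 = 736 = 15·49 + 1.
Multiplying both sides by 23: x ≡ 23·2 = 46 ≡ 46 (mod 49).
Check: 32·46 = 1472 = 30·49 + 2.

46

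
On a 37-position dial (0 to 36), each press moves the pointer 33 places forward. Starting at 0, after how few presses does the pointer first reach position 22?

13

The inverse of 33 mod 37 is 9 (since 33·9 = 297 ≡ 1).
Multiplying both sides by 9: x ≡ 9·22 = 198 ≡ 13 (mod 37).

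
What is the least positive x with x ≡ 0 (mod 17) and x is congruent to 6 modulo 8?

Since 8·15 ≡ 1 (mod 17), take x = 6 + 8·((0−6)·15 mod 17) = 6 + 8·12 = 102.
Check: 102 mod 17 = 0, 102 mod 8 = 6.

102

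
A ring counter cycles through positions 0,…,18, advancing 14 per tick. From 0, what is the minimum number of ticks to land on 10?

The inverse of 14 mod 19 is 15 (since 14·15 = 210 ≡ 1).
So x ≡ 15·10 = 150 ≡ 17 (mod 19).
Check: 14·17 = 238 = 12·19 + 10.

17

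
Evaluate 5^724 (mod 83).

77

Square-and-reduce mod 83: 5^1≡5, 5^2≡25, 5^4≡44, 5^8≡27, 5^16≡65, 5^32≡75, 5^64≡64, 5^128≡29, 5^256≡11, 5^512≡38.
Since 724 = 4 + 16 + 64 + 128 + 512 in binary, 5^724 ≡ 44·65·64·29·38 ≡ 77 (mod 83).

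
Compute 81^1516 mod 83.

41

By repeated squaring mod 83: 81^1≡81, 81^2≡4, 81^4≡16, 81^8≡7, 81^16≡49, 81^32≡77, 81^64≡36, 81^128≡51, 81^256≡28, 81^512≡37, 81^1024≡41.
Since 1516 = 4 + 8 + 32 + 64 + 128 + 256 + 1024 in binary, 81^1516 ≡ 16·7·77·36·51·28·41 ≡ 41 (mod 83).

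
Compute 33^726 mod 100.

69

Square-and-reduce mod 100: 33^1≡33, 33^2≡89, 33^4≡21, 33^8≡41, 33^16≡81, 33^32≡61, 33^64≡21, 33^128≡41, 33^256≡81, 33^512≡61.
726 = 2 + 4 + 16 + 64 + 128 + 512, so 33^726 ≡ 89·21·81·21·41·61 ≡ 69 (mod 100).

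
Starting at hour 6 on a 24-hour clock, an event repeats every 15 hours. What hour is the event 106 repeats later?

106·15 = 1590.
Dividing 1590 by 24 gives quotient 66 and remainder 6.
(6 + 6) mod 24 = 12.

12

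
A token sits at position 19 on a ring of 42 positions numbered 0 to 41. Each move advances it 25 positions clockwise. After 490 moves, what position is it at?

490·25 = 12250.
Dividing 12250 by 42 gives quotient 291 and remainder 28.
(19 + 28) mod 42 = 5.

5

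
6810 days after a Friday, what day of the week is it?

Thursday

6810 mod 7 = 6 (since 972·7 = 6804).
Friday + 6 days → Thursday.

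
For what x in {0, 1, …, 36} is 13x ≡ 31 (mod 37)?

13⁻¹ ≡ 20 (mod 37) because 13·20 = 260 = 7·37 + 1.
Multiplying both sides by 20: x ≡ 20·31 = 620 ≡ 28 (mod 37).
Check: 13·28 = 364 = 9·37 + 31.

28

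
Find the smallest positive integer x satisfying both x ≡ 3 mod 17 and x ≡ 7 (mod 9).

88

Since 9·2 ≡ 1 (mod 17), take x = 7 + 9·((3−7)·2 mod 17) = 7 + 9·9 = 88.
Check: 88 mod 17 = 3, 88 mod 9 = 7.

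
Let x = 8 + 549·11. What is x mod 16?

549·11 = 6039.
Dividing 6039 by 16 gives quotient 377 and remainder 7.
(8 + 7) mod 16 = 15.

15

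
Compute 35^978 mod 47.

Square-and-reduce mod 47: 35^1≡35, 35^2≡3, 35^4≡9, 35^8≡34, 35^16≡28, 35^32≡32, 35^64≡37, 35^128≡6, 35^256≡36, 35^512≡27.
978 = 2 + 16 + 64 + 128 + 256 + 512, so 35^978 ≡ 3·28·37·6·36·27 ≡ 24 (mod 47).

24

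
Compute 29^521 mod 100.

29

Square-and-reduce mod 100: 29^1≡29, 29^2≡41, 29^4≡81, 29^8≡61, 29^16≡21, 29^32≡41, 29^64≡81, 29^128≡61, 29^256≡21, 29^512≡41.
Since 521 = 1 + 8 + 512 in binary, 29^521 ≡ 29·61·41 ≡ 29 (mod 100).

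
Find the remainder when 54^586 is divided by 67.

49

Square-and-reduce mod 67: 54^1≡54, 54^2≡35, 54^4≡19, 54^8≡26, 54^16≡6, 54^32≡36, 54^64≡23, 54^128≡60, 54^256≡49, 54^512≡56.
586 = 2 + 8 + 64 + 512, so 54^586 ≡ 35·26·23·56 ≡ 49 (mod 67).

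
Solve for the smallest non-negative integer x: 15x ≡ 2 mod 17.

16

The inverse of 15 mod 17 is 8 (since 15·8 = 120 ≡ 1).
Multiplying both sides by 8: x ≡ 8·2 = 16 ≡ 16 (mod 17).
Check: 15·16 = 240 = 14·17 + 2.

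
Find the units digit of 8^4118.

4

Last digits of 8^n: 8, 4, 2, 6 (period 4).
4118 mod 4 = 2, so the last digit matches 8^2 = 4.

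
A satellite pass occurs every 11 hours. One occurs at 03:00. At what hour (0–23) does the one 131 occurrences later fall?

4

131·11 = 1441.
1441 = 60·24 + 1, so 1441 mod 24 = 1.
(3 + 1) mod 24 = 4.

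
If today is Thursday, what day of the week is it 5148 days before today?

Monday

5148 − 735·7 = 3, so 5148 ≡ 3 (mod 7).
Thursday − 3 days → Monday.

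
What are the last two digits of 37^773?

By repeated squaring mod 100: 37^1≡37, 37^2≡69, 37^4≡61, 37^8≡21, 37^16≡41, 37^32≡81, 37^64≡61, 37^128≡21, 37^256≡41, 37^512≡81.
Since 773 = 1 + 4 + 256 + 512 in binary, 37^773 ≡ 37·61·41·81 ≡ 97 (mod 100).

97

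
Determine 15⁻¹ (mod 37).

37 = 2·15 + 7
15 = 2·7 + 1
7 = 7·1 + 0
Back-substituting gives 15·5 ≡ 1 (mod 37).

5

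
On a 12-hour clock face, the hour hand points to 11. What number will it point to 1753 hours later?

12

1753 mod 12 = 1 (since 146·12 = 1752).
11 + 1 → 12 on a 12-hour dial.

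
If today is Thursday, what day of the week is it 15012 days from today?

15012 = 2144·7 + 4, so 15012 mod 7 = 4.
Thursday + 4 days → Monday.

Monday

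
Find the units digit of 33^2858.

9

The units digit of 33^n cycles with period 4: 3, 9, 7, 1, …
2858 leaves remainder 2 on division by 4, so 33^2858 ends in 9.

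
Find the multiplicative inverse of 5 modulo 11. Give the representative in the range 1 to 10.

11 = 2·5 + 1
5 = 5·1 + 0
Back-substituting gives 5·9 ≡ 1 (mod 11).

9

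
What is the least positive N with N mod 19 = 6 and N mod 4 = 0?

x ≡ 0 (mod 4) gives x ∈ {0, 4, 8, 12, 16, 20, 24, 28, …}.
The first of these with x mod 19 = 6 is 44.

44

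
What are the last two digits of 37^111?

13

By repeated squaring mod 100: 37^1≡37, 37^2≡69, 37^4≡61, 37^8≡21, 37^16≡41, 37^32≡81, 37^64≡61.
111 = 1 + 2 + 4 + 8 + 32 + 64, so 37^111 ≡ 37·69·61·21·81·61 ≡ 13 (mod 100).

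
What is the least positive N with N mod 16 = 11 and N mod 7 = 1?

43

x ≡ 1 (mod 7) gives x ∈ {1, 8, 15, 22, 29, 36, 43}.
The first of these with x mod 16 = 11 is 43.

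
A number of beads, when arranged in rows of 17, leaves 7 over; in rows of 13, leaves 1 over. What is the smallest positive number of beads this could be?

92

x ≡ 1 (mod 13) gives x ∈ {1, 14, 27, 40, 53, 66, 79, 92}.
The first of these with x mod 17 = 7 is 92.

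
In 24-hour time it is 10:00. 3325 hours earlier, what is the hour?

3325 − 138·24 = 13, so 3325 ≡ 13 (mod 24).
(10 − 13) mod 24 = 21.

21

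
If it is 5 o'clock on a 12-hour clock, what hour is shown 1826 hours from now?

1826 − 152·12 = 2, so 1826 ≡ 2 (mod 12).
5 + 2 → 7 on a 12-hour dial.

7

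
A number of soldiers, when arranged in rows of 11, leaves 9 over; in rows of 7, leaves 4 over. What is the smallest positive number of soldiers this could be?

x ≡ 4 (mod 7) gives x ∈ {4, 11, 18, 25, 32, 39, 46, 53}.
The first of these with x mod 11 = 9 is 53.

53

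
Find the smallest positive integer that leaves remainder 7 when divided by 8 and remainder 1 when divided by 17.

Since 17·1 ≡ 1 (mod 8), take x = 1 + 17·((7−1)·1 mod 8) = 1 + 17·6 = 103.
Check: 103 mod 8 = 7, 103 mod 17 = 1.

103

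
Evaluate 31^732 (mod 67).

Successive squares of 31 mod 67: 31^1≡31, 31^2≡23, 31^4≡60, 31^8≡49, 31^16≡56, 31^32≡54, 31^64≡35, 31^128≡19, 31^256≡26, 31^512≡6.
732 = 4 + 8 + 16 + 64 + 128 + 512, so 31^732 ≡ 60·49·56·35·19·6 ≡ 40 (mod 67).

40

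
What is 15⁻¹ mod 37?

15·5 = 75 = 2·37 + 1, so 15⁻¹ ≡ 5 (mod 37).

5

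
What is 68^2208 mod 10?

6

The units digit of 68^n cycles with period 4: 8, 4, 2, 6, …
2208 mod 4 = 0, so the last digit matches 8^4 = 6.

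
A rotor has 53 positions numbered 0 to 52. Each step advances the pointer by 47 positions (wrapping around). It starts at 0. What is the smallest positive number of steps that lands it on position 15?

24

47⁻¹ ≡ 44 (mod 53) because 47·44 = 2068 = 39·53 + 1.
So x ≡ 44·15 = 660 ≡ 24 (mod 53).
Check: 47·24 = 1128 = 21·53 + 15.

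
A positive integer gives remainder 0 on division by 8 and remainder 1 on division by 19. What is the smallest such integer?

96

x ≡ 0 (mod 8) gives x ∈ {0, 8, 16, 24, 32, 40, 48, 56, …}.
The first of these with x mod 19 = 1 is 96.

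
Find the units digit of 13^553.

Last digits of 3^n: 3, 9, 7, 1 (period 4).
553 mod 4 = 1, so the last digit matches 3^1 = 3.

3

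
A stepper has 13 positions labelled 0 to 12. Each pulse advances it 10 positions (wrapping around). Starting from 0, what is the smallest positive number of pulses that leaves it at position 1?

4

13 = 1·10 + 3
10 = 3·3 + 1
3 = 3·1 + 0
Back-substituting gives 10·4 ≡ 1 (mod 13).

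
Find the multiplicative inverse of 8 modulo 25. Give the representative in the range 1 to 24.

22

8·22 = 176 = 7·25 + 1, so 8⁻¹ ≡ 22 (mod 25).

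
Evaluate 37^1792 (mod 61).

Successive squares of 37 mod 61: 37^1≡37, 37^2≡27, 37^4≡58, 37^8≡9, 37^16≡20, 37^32≡34, 37^64≡58, 37^128≡9, 37^256≡20, 37^512≡34, 37^1024≡58.
Since 1792 = 256 + 512 + 1024 in binary, 37^1792 ≡ 20·34·58 ≡ 34 (mod 61).

34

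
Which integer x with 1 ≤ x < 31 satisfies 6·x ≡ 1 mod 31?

31 = 5·6 + 1
6 = 6·1 + 0
Back-substituting gives 6·26 ≡ 1 (mod 31).

26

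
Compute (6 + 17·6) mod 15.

17·6 = 102.
Dividing 102 by 15 gives quotient 6 and remainder 12.
(6 + 12) mod 15 = 3.

3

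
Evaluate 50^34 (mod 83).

61

By repeated squaring mod 83: 50^1≡50, 50^2≡10, 50^4≡17, 50^8≡40, 50^16≡23, 50^32≡31.
Since 34 = 2 + 32 in binary, 50^34 ≡ 10·31 ≡ 61 (mod 83).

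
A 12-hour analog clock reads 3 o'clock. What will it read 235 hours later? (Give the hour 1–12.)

235 = 19·12 + 7, so 235 mod 12 = 7.
3 + 7 → 10 on a 12-hour dial.

10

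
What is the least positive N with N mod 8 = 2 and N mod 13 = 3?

x ≡ 2 (mod 8) gives x ∈ {2, 10, 18, 26, 34, 42}.
The first of these with x mod 13 = 3 is 42.

42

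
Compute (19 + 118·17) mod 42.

118·17 = 2006.
2006 − 47·42 = 32, so 2006 ≡ 32 (mod 42).
(19 + 32) mod 42 = 9.

9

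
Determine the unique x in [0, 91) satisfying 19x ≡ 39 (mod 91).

26

19⁻¹ ≡ 24 (mod 91) because 19·24 = 456 = 5·91 + 1.
So x ≡ 24·39 = 936 ≡ 26 (mod 91).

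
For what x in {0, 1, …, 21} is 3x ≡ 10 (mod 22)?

18

3⁻¹ ≡ 15 (mod 22) because 3·15 = 45 = 2·22 + 1.
So x ≡ 15·10 = 150 ≡ 18 (mod 22).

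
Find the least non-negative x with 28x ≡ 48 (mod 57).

18

The inverse of 28 mod 57 is 55 (since 28·55 = 1540 ≡ 1).
Multiplying both sides by 55: x ≡ 55·48 = 2640 ≡ 18 (mod 57).
Check: 28·18 = 504 = 8·57 + 48.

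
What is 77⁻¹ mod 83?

69

77·69 = 5313 = 64·83 + 1, so 77⁻¹ ≡ 69 (mod 83).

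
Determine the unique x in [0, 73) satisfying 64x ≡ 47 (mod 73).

11

64⁻¹ ≡ 8 (mod 73) because 64·8 = 512 = 7·73 + 1.
So x ≡ 8·47 = 376 ≡ 11 (mod 73).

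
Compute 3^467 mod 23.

13

Square-and-reduce mod 23: 3^1≡3, 3^2≡9, 3^4≡12, 3^8≡6, 3^16≡13, 3^32≡8, 3^64≡18, 3^128≡2, 3^256≡4.
Since 467 = 1 + 2 + 16 + 64 + 128 + 256 in binary, 3^467 ≡ 3·9·13·18·2·4 ≡ 13 (mod 23).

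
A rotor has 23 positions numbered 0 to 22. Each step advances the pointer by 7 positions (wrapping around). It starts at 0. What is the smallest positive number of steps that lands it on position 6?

7⁻¹ ≡ 10 (mod 23) because 7·10 = 70 = 3·23 + 1.
Multiplying both sides by 10: x ≡ 10·6 = 60 ≡ 14 (mod 23).

14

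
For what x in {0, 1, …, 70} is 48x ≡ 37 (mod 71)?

The inverse of 48 mod 71 is 37 (since 48·37 = 1776 ≡ 1).
Multiplying both sides by 37: x ≡ 37·37 = 1369 ≡ 20 (mod 71).

20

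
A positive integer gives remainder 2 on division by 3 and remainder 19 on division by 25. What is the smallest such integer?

44

Since 25·1 ≡ 1 (mod 3), take x = 19 + 25·((2−19)·1 mod 3) = 19 + 25·1 = 44.
Check: 44 mod 3 = 2, 44 mod 25 = 19.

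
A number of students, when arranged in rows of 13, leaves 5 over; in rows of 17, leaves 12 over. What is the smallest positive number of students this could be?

Since 17·10 ≡ 1 (mod 13), take x = 12 + 17·((5−12)·10 mod 13) = 12 + 17·8 = 148.
Check: 148 mod 13 = 5, 148 mod 17 = 12.

148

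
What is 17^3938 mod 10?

9

Last digits of 7^n: 7, 9, 3, 1 (period 4).
3938 mod 4 = 2, so the last digit matches 7^2 = 9.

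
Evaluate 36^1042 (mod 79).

Square-and-reduce mod 79: 36^1≡36, 36^2≡32, 36^4≡76, 36^8≡9, 36^16≡2, 36^32≡4, 36^64≡16, 36^128≡19, 36^256≡45, 36^512≡50, 36^1024≡51.
Since 1042 = 2 + 16 + 1024 in binary, 36^1042 ≡ 32·2·51 ≡ 25 (mod 79).

25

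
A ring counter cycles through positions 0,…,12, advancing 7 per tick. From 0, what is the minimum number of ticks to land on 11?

The inverse of 7 mod 13 is 2 (since 7·2 = 14 ≡ 1).
Multiplying both sides by 2: x ≡ 2·11 = 22 ≡ 9 (mod 13).
Check: 7·9 = 63 = 4·13 + 11.

9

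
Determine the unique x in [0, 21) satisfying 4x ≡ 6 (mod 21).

The inverse of 4 mod 21 is 16 (since 4·16 = 64 ≡ 1).
Multiplying both sides by 16: x ≡ 16·6 = 96 ≡ 12 (mod 21).
Check: 4·12 = 48 = 2·21 + 6.

12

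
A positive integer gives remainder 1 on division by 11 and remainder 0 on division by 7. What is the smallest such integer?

56

Since 7·8 ≡ 1 (mod 11), take x = 0 + 7·((1−0)·8 mod 11) = 0 + 7·8 = 56.
Check: 56 mod 11 = 1, 56 mod 7 = 0.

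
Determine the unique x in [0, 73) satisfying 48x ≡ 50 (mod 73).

The inverse of 48 mod 73 is 35 (since 48·35 = 1680 ≡ 1).
Multiplying both sides by 35: x ≡ 35·50 = 1750 ≡ 71 (mod 73).
Check: 48·71 = 3408 = 46·73 + 50.

71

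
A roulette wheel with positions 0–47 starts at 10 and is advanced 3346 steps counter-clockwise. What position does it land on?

3346 mod 48 = 34 (since 69·48 = 3312).
(10 − 34) mod 48 = 24.

24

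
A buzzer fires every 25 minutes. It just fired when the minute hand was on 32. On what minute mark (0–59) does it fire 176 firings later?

52

176·25 = 4400.
Dividing 4400 by 60 gives quotient 73 and remainder 20.
(32 + 20) mod 60 = 52.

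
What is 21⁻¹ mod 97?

97 = 4·21 + 13
21 = 1·13 + 8
13 = 1·8 + 5
8 = 1·5 + 3
5 = 1·3 + 2
3 = 1·2 + 1
2 = 2·1 + 0
Back-substituting gives 21·37 ≡ 1 (mod 97).

37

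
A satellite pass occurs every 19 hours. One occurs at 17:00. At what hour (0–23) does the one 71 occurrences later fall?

71·19 = 1349.
1349 = 56·24 + 5, so 1349 mod 24 = 5.
(17 + 5) mod 24 = 22.

22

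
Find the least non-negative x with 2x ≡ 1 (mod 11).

The inverse of 2 mod 11 is 6 (since 2·6 = 12 ≡ 1).
So x ≡ 6·1 = 6 ≡ 6 (mod 11).
Check: 2·6 = 12 = 1·11 + 1.

6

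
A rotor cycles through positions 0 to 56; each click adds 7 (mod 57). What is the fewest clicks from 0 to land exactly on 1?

49

7·49 = 343 = 6·57 + 1, so 7⁻¹ ≡ 49 (mod 57).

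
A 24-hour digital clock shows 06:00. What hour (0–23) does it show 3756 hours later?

Dividing 3756 by 24 gives quotient 156 and remainder 12.
(6 + 12) mod 24 = 18.

18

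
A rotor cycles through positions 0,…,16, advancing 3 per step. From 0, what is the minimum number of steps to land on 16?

3⁻¹ ≡ 6 (mod 17) because 3·6 = 18 = 1·17 + 1.
So x ≡ 6·16 = 96 ≡ 11 (mod 17).

11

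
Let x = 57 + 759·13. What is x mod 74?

759·13 = 9867.
Dividing 9867 by 74 gives quotient 133 and remainder 25.
(57 + 25) mod 74 = 8.

8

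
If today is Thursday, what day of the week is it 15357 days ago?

Friday

Dividing 15357 by 7 gives quotient 2193 and remainder 6.
Thursday − 6 days → Friday.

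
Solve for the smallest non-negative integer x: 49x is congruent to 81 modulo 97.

65

The inverse of 49 mod 97 is 2 (since 49·2 = 98 ≡ 1).
Multiplying both sides by 2: x ≡ 2·81 = 162 ≡ 65 (mod 97).
Check: 49·65 = 3185 = 32·97 + 81.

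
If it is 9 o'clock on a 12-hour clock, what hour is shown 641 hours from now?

2

Dividing 641 by 12 gives quotient 53 and remainder 5.
9 + 5 → 2 on a 12-hour dial.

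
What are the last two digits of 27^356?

Successive squares of 27 mod 100: 27^1≡27, 27^2≡29, 27^4≡41, 27^8≡81, 27^16≡61, 27^32≡21, 27^64≡41, 27^128≡81, 27^256≡61.
Since 356 = 4 + 32 + 64 + 256 in binary, 27^356 ≡ 41·21·41·61 ≡ 61 (mod 100).

61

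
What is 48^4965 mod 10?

8

Powers of 8 mod 10 repeat with period 4: 8, 4, 2, 6.
4965 mod 4 = 1, so the last digit matches 8^1 = 8.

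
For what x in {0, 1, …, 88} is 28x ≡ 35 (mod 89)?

68

28⁻¹ ≡ 35 (mod 89) because 28·35 = 980 = 11·89 + 1.
Multiplying both sides by 35: x ≡ 35·35 = 1225 ≡ 68 (mod 89).
Check: 28·68 = 1904 = 21·89 + 35.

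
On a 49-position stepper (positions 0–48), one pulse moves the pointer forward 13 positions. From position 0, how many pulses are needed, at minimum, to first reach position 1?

13·34 = 442 = 9·49 + 1, so 13⁻¹ ≡ 34 (mod 49).

34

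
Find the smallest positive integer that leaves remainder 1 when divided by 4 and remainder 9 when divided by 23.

9

Since 23·3 ≡ 1 (mod 4), take x = 9 + 23·((1−9)·3 mod 4) = 9 + 23·0 = 9.
Check: 9 mod 4 = 1, 9 mod 23 = 9.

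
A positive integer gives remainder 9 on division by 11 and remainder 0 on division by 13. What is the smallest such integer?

130

x ≡ 9 (mod 11) gives x ∈ {9, 20, 31, 42, 53, 64, 75, 86, …}.
The first of these with x mod 13 = 0 is 130.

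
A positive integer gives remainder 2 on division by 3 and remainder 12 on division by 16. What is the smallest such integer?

x ≡ 2 (mod 3) gives x ∈ {2, 5, 8, 11, 14, 17, 20, 23, …}.
The first of these with x mod 16 = 12 is 44.

44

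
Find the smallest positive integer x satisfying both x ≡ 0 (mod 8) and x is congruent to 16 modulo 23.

16

x ≡ 0 (mod 8) gives x ∈ {0, 8, 16}.
The first of these with x mod 23 = 16 is 16.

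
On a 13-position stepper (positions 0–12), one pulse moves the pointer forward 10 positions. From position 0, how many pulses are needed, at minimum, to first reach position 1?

13 = 1·10 + 3
10 = 3·3 + 1
3 = 3·1 + 0
Back-substituting gives 10·4 ≡ 1 (mod 13).

4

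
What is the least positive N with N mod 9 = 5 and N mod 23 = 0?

23

x ≡ 5 (mod 9) gives x ∈ {5, 14, 23}.
The first of these with x mod 23 = 0 is 23.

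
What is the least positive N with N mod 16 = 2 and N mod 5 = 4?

34

x ≡ 4 (mod 5) gives x ∈ {4, 9, 14, 19, 24, 29, 34}.
The first of these with x mod 16 = 2 is 34.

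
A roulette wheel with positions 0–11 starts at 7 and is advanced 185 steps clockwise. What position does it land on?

185 − 15·12 = 5, so 185 ≡ 5 (mod 12).
(7 + 5) mod 12 = 0.

0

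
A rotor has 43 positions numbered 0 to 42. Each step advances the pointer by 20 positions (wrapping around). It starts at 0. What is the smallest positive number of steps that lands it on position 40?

20⁻¹ ≡ 28 (mod 43) because 20·28 = 560 = 13·43 + 1.
So x ≡ 28·40 = 1120 ≡ 2 (mod 43).

2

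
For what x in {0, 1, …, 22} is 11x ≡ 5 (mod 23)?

13

The inverse of 11 mod 23 is 21 (since 11·21 = 231 ≡ 1).
So x ≡ 21·5 = 105 ≡ 13 (mod 23).
Check: 11·13 = 143 = 6·23 + 5.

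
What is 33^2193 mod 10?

3

Last digits of 3^n: 3, 9, 7, 1 (period 4).
2193 leaves remainder 1 on division by 4, so 33^2193 ends in 3.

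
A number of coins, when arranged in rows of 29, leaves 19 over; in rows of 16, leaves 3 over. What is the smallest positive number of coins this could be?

x ≡ 3 (mod 16) gives x ∈ {3, 19}.
The first of these with x mod 29 = 19 is 19.

19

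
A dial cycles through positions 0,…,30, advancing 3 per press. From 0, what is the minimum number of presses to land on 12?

4

3⁻¹ ≡ 21 (mod 31) because 3·21 = 63 = 2·31 + 1.
Multiplying both sides by 21: x ≡ 21·12 = 252 ≡ 4 (mod 31).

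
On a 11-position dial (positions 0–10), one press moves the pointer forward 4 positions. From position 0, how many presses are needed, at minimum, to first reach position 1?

3

4·3 = 12 = 1·11 + 1, so 4⁻¹ ≡ 3 (mod 11).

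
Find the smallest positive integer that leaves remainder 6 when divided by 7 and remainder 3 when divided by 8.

x ≡ 6 (mod 7) gives x ∈ {6, 13, 20, 27}.
The first of these with x mod 8 = 3 is 27.

27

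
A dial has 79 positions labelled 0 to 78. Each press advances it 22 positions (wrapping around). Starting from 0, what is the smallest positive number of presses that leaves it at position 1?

18

22·18 = 396 = 5·79 + 1, so 22⁻¹ ≡ 18 (mod 79).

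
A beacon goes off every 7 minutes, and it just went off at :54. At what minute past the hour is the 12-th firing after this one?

12·7 = 84.
Dividing 84 by 60 gives quotient 1 and remainder 24.
(54 + 24) mod 60 = 18.

18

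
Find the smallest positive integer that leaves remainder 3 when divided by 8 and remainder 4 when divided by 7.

x ≡ 4 (mod 7) gives x ∈ {4, 11}.
The first of these with x mod 8 = 3 is 11.

11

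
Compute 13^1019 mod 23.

Square-and-reduce mod 23: 13^1≡13, 13^2≡8, 13^4≡18, 13^8≡2, 13^16≡4, 13^32≡16, 13^64≡3, 13^128≡9, 13^256≡12, 13^512≡6.
Since 1019 = 1 + 2 + 8 + 16 + 32 + 64 + 128 + 256 + 512 in binary, 13^1019 ≡ 13·8·2·4·16·3·9·12·6 ≡ 9 (mod 23).

9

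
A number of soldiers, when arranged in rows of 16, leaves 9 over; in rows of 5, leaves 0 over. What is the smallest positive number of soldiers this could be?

Since 5·13 ≡ 1 (mod 16), take x = 0 + 5·((9−0)·13 mod 16) = 0 + 5·5 = 25.
Check: 25 mod 16 = 9, 25 mod 5 = 0.

25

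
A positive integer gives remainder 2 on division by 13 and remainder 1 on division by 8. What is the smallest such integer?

Since 8·5 ≡ 1 (mod 13), take x = 1 + 8·((2−1)·5 mod 13) = 1 + 8·5 = 41.
Check: 41 mod 13 = 2, 41 mod 8 = 1.

41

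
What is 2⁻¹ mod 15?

8

2·8 = 16 = 1·15 + 1, so 2⁻¹ ≡ 8 (mod 15).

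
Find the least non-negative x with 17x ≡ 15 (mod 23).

17⁻¹ ≡ 19 (mod 23) because 17·19 = 323 = 14·23 + 1.
Multiplying both sides by 19: x ≡ 19·15 = 285 ≡ 9 (mod 23).

9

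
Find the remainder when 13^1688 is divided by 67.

21

By repeated squaring mod 67: 13^1≡13, 13^2≡35, 13^4≡19, 13^8≡26, 13^16≡6, 13^32≡36, 13^64≡23, 13^128≡60, 13^256≡49, 13^512≡56, 13^1024≡54.
1688 = 8 + 16 + 128 + 512 + 1024, so 13^1688 ≡ 26·6·60·56·54 ≡ 21 (mod 67).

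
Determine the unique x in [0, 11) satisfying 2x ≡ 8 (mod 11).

The inverse of 2 mod 11 is 6 (since 2·6 = 12 ≡ 1).
Multiplying both sides by 6: x ≡ 6·8 = 48 ≡ 4 (mod 11).
Check: 2·4 = 8 = 0·11 + 8.

4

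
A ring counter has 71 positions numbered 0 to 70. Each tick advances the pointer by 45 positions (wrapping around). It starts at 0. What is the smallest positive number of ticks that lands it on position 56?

47

45⁻¹ ≡ 30 (mod 71) because 45·30 = 1350 = 19·71 + 1.
Multiplying both sides by 30: x ≡ 30·56 = 1680 ≡ 47 (mod 71).
Check: 45·47 = 2115 = 29·71 + 56.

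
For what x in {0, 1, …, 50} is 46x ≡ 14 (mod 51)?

The inverse of 46 mod 51 is 10 (since 46·10 = 460 ≡ 1).
Multiplying both sides by 10: x ≡ 10·14 = 140 ≡ 38 (mod 51).

38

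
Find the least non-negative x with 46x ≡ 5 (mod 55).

30

The inverse of 46 mod 55 is 6 (since 46·6 = 276 ≡ 1).
Multiplying both sides by 6: x ≡ 6·5 = 30 ≡ 30 (mod 55).
Check: 46·30 = 1380 = 25·55 + 5.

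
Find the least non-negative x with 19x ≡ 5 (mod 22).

13

19⁻¹ ≡ 7 (mod 22) because 19·7 = 133 = 6·22 + 1.
Multiplying both sides by 7: x ≡ 7·5 = 35 ≡ 13 (mod 22).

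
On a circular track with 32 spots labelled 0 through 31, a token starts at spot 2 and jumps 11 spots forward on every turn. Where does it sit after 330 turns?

16

330·11 = 3630.
3630 mod 32 = 14 (since 113·32 = 3616).
(2 + 14) mod 32 = 16.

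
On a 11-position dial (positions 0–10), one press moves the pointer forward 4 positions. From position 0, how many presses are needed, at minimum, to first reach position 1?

11 = 2·4 + 3
4 = 1·3 + 1
3 = 3·1 + 0
Back-substituting gives 4·3 ≡ 1 (mod 11).

3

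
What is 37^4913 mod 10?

7

Last digits of 7^n: 7, 9, 3, 1 (period 4).
4913 leaves remainder 1 on division by 4, so 37^4913 ends in 7.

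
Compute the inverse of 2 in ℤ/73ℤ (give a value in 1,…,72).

37

73 = 36·2 + 1
2 = 2·1 + 0
Back-substituting gives 2·37 ≡ 1 (mod 73).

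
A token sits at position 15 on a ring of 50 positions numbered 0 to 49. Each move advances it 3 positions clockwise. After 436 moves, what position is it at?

436·3 = 1308.
1308 = 26·50 + 8, so 1308 mod 50 = 8.
(15 + 8) mod 50 = 23.

23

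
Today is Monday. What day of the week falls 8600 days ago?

8600 − 1228·7 = 4, so 8600 ≡ 4 (mod 7).
Monday − 4 days → Thursday.

Thursday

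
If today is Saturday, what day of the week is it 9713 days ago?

9713 mod 7 = 4 (since 1387·7 = 9709).
Saturday − 4 days → Tuesday.

Tuesday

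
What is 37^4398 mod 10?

9

Last digits of 7^n: 7, 9, 3, 1 (period 4).
4398 leaves remainder 2 on division by 4, so 37^4398 ends in 9.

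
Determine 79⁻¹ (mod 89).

79·80 = 6320 = 71·89 + 1, so 79⁻¹ ≡ 80 (mod 89).

80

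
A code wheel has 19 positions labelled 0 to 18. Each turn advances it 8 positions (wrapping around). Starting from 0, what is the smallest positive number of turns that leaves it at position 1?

19 = 2·8 + 3
8 = 2·3 + 2
3 = 1·2 + 1
2 = 2·1 + 0
Back-substituting gives 8·12 ≡ 1 (mod 19).

12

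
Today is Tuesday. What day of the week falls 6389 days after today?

Sunday

6389 mod 7 = 5 (since 912·7 = 6384).
Tuesday + 5 days → Sunday.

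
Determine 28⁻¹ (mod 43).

20

43 = 1·28 + 15
28 = 1·15 + 13
15 = 1·13 + 2
13 = 6·2 + 1
2 = 2·1 + 0
Back-substituting gives 28·20 ≡ 1 (mod 43).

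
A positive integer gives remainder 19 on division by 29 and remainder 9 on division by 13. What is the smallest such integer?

Since 13·9 ≡ 1 (mod 29), take x = 9 + 13·((19−9)·9 mod 29) = 9 + 13·3 = 48.
Check: 48 mod 29 = 19, 48 mod 13 = 9.

48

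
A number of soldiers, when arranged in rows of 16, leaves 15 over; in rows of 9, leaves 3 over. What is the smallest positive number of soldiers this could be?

Since 9·9 ≡ 1 (mod 16), take x = 3 + 9·((15−3)·9 mod 16) = 3 + 9·12 = 111.
Check: 111 mod 16 = 15, 111 mod 9 = 3.

111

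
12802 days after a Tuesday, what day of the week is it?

Monday

12802 − 1828·7 = 6, so 12802 ≡ 6 (mod 7).
Tuesday + 6 days → Monday.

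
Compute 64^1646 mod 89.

Square-and-reduce mod 89: 64^1≡64, 64^2≡2, 64^4≡4, 64^8≡16, 64^16≡78, 64^32≡32, 64^64≡45, 64^128≡67, 64^256≡39, 64^512≡8, 64^1024≡64.
Since 1646 = 2 + 4 + 8 + 32 + 64 + 512 + 1024 in binary, 64^1646 ≡ 2·4·16·32·45·8·64 ≡ 67 (mod 89).

67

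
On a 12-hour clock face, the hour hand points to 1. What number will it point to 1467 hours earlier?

1467 mod 12 = 3 (since 122·12 = 1464).
1 − 3 → 10 on a 12-hour dial.

10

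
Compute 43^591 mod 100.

Successive squares of 43 mod 100: 43^1≡43, 43^2≡49, 43^4≡1, 43^8≡1, 43^16≡1, 43^32≡1, 43^64≡1, 43^128≡1, 43^256≡1, 43^512≡1.
Since 591 = 1 + 2 + 4 + 8 + 64 + 512 in binary, 43^591 ≡ 43·49·1·1·1·1 ≡ 7 (mod 100).

7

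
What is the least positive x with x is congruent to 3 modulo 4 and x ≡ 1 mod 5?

11

Since 5·1 ≡ 1 (mod 4), take x = 1 + 5·((3−1)·1 mod 4) = 1 + 5·2 = 11.
Check: 11 mod 4 = 3, 11 mod 5 = 1.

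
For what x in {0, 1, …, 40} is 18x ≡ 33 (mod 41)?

18⁻¹ ≡ 16 (mod 41) because 18·16 = 288 = 7·41 + 1.
So x ≡ 16·33 = 528 ≡ 36 (mod 41).
Check: 18·36 = 648 = 15·41 + 33.

36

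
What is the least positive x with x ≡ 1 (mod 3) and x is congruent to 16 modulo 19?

16

x ≡ 1 (mod 3) gives x ∈ {1, 4, 7, 10, 13, 16}.
The first of these with x mod 19 = 16 is 16.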